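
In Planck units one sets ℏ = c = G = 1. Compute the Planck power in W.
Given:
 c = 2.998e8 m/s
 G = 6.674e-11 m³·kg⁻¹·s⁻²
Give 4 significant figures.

P_P = c⁵/G
  = 2.422e42 / 6.674e-11
  = 3.629e52 W

3.629e52 W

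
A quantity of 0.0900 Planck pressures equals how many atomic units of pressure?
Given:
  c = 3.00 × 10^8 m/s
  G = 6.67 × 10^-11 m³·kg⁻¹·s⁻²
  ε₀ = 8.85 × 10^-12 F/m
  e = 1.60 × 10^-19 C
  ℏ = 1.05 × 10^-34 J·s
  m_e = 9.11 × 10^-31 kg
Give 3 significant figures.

1.40 × 10^99

Planck pressure: p_P = c⁷/(ℏG²) = 4.68 × 10^113 Pa
atomic unit of pressure: P_au = E_h/a₀³ = m_e⁴e¹⁰/((4πε₀)⁵ℏ⁸) = 3.01 × 10^13 Pa
0.0900 × 4.68 × 10^113 / 3.01 × 10^13 = 1.40 × 10^99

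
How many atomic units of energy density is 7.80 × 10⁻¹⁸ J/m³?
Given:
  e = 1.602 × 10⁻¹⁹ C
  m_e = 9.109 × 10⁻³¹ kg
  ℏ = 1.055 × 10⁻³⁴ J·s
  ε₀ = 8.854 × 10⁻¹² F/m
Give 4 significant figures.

2.663 × 10⁻³¹

atomic unit of energy density: u_au = E_h/a₀³ = m_e⁴e¹⁰/((4πε₀)⁵ℏ⁸) = 2.929 × 10¹³ J/m³.
7.80 × 10⁻¹⁸ / 2.929 × 10¹³ = 2.663 × 10⁻³¹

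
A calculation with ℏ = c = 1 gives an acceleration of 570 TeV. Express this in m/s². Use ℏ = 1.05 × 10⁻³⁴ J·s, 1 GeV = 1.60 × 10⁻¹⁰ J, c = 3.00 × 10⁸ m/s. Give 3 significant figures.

2.61 × 10³⁸ m/s²

Acceleration is [L]/[T]² = c·[E]/ℏ.
1 GeV → c/ℏ × (1 GeV in J) = 4.57 × 10³² m/s².
Convert the energy scale: 570 TeV = 5.70 × 10⁵ GeV.
Result: 5.70 × 10⁵ × 4.57 × 10³² = 2.61 × 10³⁸ m/s².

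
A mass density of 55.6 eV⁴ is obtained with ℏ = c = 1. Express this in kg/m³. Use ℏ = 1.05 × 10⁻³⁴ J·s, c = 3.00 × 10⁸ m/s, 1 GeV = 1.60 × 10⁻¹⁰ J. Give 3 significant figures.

Mass density is [E]/(c²[L]³) = [E]⁴/(ℏ³c⁵).
1 GeV⁴ → 1/(ℏ³c⁵) × (1 GeV in J)⁴ = 2.33 × 10²⁰ kg/m³.
Convert the energy scale: 55.6 eV⁴ = 5.56 × 10⁻³⁵ GeV⁴.
Result: 5.56 × 10⁻³⁵ × 2.33 × 10²⁰ = 1.30 × 10⁻¹⁴ kg/m³.

1.30 × 10⁻¹⁴ kg/m³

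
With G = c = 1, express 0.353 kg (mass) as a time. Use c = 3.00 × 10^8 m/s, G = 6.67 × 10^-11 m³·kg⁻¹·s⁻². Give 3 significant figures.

Mass → time via G/c³.
0.353 kg × (G/c³) = 8.72 × 10^-37 s

8.72 × 10^-37 s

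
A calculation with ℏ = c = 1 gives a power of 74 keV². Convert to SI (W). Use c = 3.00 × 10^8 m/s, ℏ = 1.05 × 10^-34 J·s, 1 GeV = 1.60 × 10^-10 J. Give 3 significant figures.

1.80 × 10^4 W

Power is [E]/[T] = [E]²/ℏ.
1 GeV² → 1/ℏ × (1 GeV in J)² = 2.44 × 10^14 W.
Convert the energy scale: 74 keV² = 7.40 × 10^-11 GeV².
Result: 7.40 × 10^-11 × 2.44 × 10^14 = 1.80 × 10^4 W.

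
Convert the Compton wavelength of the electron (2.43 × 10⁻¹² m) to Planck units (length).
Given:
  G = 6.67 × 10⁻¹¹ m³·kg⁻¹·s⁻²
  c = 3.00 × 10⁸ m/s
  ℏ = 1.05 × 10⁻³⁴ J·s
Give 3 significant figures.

1.51 × 10²³

Planck length: ℓ_P = √(ℏG/c³) = 1.61 × 10⁻³⁵ m.
2.43 × 10⁻¹² / 1.61 × 10⁻³⁵ = 1.51 × 10²³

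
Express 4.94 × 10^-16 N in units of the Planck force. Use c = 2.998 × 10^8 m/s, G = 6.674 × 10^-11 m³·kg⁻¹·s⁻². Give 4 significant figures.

4.081 × 10^-60

Planck force: F_P = c⁴/G = 1.210 × 10^44 N.
4.94 × 10^-16 / 1.210 × 10^44 = 4.081 × 10^-60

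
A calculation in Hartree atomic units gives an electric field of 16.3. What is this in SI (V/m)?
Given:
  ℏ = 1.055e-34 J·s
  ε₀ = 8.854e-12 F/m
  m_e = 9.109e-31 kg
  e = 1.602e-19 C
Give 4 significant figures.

One atomic unit of electric field: E_au = E_h/(e a₀) = m_e²e⁵/((4πε₀)³ℏ⁴) = 5.131e11 V/m.
16.3 × 5.131e11 V/m = 8.363e12 V/m

8.363e12 V/m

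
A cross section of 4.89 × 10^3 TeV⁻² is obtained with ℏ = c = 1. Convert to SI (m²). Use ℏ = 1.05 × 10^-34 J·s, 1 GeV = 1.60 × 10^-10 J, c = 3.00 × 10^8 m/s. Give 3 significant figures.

1.90 × 10^-34 m²

Area is [L]² = [E]⁻²·(ℏc)²; restore (ℏc)².
1 GeV⁻² → (ℏc)² × (1 GeV in J)⁻² = 3.88 × 10^-32 m².
Convert the energy scale: 4.89 × 10^3 TeV⁻² = 4.89 × 10^-3 GeV⁻².
Result: 4.89 × 10^-3 × 3.88 × 10^-32 = 1.90 × 10^-34 m².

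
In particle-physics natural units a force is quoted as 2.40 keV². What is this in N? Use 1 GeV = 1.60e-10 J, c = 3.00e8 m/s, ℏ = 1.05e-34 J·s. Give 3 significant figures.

1.95e-6 N

Force is [E]/[L] = [E]²/(ℏc); restore (ℏc)⁻¹.
1 GeV² → 1/(ℏc) × (1 GeV in J)² = 8.13e5 N.
Convert the energy scale: 2.40 keV² = 2.40e-12 GeV².
Result: 2.40e-12 × 8.13e5 = 1.95e-6 N.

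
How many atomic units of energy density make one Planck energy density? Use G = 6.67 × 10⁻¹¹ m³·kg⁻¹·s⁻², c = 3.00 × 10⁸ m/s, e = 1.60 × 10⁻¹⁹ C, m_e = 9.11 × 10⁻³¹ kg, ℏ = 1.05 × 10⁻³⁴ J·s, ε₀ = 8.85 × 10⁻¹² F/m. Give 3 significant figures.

Planck energy density: u_P = c⁷/(ℏG²) = 4.68 × 10¹¹³ J/m³
atomic unit of energy density: u_au = E_h/a₀³ = m_e⁴e¹⁰/((4πε₀)⁵ℏ⁸) = 3.01 × 10¹³ J/m³
ratio = 4.68 × 10¹¹³ / 3.01 × 10¹³ = 1.55 × 10¹⁰⁰

1.55 × 10¹⁰⁰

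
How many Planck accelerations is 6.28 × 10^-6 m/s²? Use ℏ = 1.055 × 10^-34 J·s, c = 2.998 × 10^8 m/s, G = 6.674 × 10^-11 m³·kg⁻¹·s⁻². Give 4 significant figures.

1.129 × 10^-57

Planck acceleration: a_P = √(c⁷/(ℏG)) = 5.560 × 10^51 m/s².
6.28 × 10^-6 / 5.560 × 10^51 = 1.129 × 10^-57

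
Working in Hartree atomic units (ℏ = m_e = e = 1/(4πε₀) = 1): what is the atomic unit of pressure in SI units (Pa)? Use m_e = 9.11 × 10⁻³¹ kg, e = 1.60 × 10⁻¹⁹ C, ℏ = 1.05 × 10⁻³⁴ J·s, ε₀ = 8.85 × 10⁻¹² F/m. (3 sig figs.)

From ℏ = m_e = e = 1/(4πε₀) = 1 the pressure scale is P_au = E_h/a₀³ = m_e⁴e¹⁰/((4πε₀)⁵ℏ⁸).
E_h = 4.38 × 10⁻¹⁸ J
a₀ = 5.26 × 10⁻¹¹ m
E_h/a₀³ = 3.01 × 10¹³ Pa

3.01 × 10¹³ Pa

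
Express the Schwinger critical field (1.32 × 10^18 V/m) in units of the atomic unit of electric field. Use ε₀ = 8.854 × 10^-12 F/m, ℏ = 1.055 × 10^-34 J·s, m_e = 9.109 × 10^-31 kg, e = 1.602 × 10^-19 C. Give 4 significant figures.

2.573 × 10^6

atomic unit of electric field: E_au = E_h/(e a₀) = m_e²e⁵/((4πε₀)³ℏ⁴) = 5.131 × 10^11 V/m.
1.32 × 10^18 / 5.131 × 10^11 = 2.573 × 10^6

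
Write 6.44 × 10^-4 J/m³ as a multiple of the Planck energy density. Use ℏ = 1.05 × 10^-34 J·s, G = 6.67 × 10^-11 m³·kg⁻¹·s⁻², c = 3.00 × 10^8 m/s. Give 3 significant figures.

Planck energy density: u_P = c⁷/(ℏG²) = 4.68 × 10^113 J/m³.
6.44 × 10^-4 / 4.68 × 10^113 = 1.38 × 10^-117

1.38 × 10^-117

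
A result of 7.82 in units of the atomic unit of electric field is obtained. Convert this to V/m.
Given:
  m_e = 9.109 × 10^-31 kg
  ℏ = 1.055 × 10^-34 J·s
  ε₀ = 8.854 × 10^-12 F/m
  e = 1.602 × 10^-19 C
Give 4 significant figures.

One atomic unit of electric field: E_au = E_h/(e a₀) = m_e²e⁵/((4πε₀)³ℏ⁴) = 5.131 × 10^11 V/m.
7.82 × 5.131 × 10^11 V/m = 4.012 × 10^12 V/m

4.012 × 10^12 V/m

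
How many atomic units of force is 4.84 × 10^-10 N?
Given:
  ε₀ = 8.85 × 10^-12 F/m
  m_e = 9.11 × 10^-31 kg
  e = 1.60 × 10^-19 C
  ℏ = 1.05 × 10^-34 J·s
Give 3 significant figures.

atomic unit of force: F_au = E_h/a₀ = m_e²e⁶/((4πε₀)³ℏ⁴) = 8.33 × 10^-8 N.
4.84 × 10^-10 / 8.33 × 10^-8 = 5.81 × 10^-3

5.81 × 10^-3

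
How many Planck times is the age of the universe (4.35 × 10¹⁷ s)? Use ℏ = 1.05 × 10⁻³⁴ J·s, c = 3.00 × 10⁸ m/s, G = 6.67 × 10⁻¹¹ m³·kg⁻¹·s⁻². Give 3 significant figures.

Planck time: t_P = √(ℏG/c⁵) = 5.37 × 10⁻⁴⁴ s.
4.35 × 10¹⁷ / 5.37 × 10⁻⁴⁴ = 8.10 × 10⁶⁰

8.10 × 10⁶⁰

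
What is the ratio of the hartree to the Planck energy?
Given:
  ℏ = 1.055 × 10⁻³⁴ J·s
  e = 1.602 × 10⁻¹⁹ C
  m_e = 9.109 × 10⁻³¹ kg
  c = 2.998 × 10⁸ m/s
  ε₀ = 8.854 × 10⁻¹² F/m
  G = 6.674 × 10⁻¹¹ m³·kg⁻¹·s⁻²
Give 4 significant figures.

hartree: E_h = m_e e⁴/(4πε₀ℏ)² = 4.354 × 10⁻¹⁸ J
Planck energy: E_P = √(ℏc⁵/G) = 1.957 × 10⁹ J
ratio = 4.354 × 10⁻¹⁸ / 1.957 × 10⁹ = 2.225 × 10⁻²⁷

2.225 × 10⁻²⁷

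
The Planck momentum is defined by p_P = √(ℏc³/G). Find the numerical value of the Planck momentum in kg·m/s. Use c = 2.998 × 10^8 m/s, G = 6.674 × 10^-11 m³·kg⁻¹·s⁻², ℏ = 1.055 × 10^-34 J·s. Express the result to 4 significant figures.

6.527 kg·m/s

p_P = √(ℏc³/G)
  = √(42.60)
  = 6.527 kg·m/s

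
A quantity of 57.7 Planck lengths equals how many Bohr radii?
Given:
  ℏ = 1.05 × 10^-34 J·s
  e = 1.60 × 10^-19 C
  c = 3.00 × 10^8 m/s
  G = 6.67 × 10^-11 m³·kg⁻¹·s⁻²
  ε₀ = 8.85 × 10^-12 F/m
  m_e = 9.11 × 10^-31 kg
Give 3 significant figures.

Planck length: ℓ_P = √(ℏG/c³) = 1.61 × 10^-35 m
Bohr radius: a₀ = 4πε₀ℏ²/(m_e e²) = 5.26 × 10^-11 m
57.7 × 1.61 × 10^-35 / 5.26 × 10^-11 = 1.77 × 10^-23

1.77 × 10^-23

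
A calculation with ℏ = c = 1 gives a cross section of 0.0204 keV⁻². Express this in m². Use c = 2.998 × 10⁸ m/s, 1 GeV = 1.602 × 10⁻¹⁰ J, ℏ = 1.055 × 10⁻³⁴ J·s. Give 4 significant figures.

7.952 × 10⁻²² m²

Area is [L]² = [E]⁻²·(ℏc)²; restore (ℏc)².
1 GeV⁻² → (ℏc)² × (1 GeV in J)⁻² = 3.898 × 10⁻³² m².
Convert the energy scale: 0.0204 keV⁻² = 2.04 × 10¹⁰ GeV⁻².
Result: 2.04 × 10¹⁰ × 3.898 × 10⁻³² = 7.952 × 10⁻²² m².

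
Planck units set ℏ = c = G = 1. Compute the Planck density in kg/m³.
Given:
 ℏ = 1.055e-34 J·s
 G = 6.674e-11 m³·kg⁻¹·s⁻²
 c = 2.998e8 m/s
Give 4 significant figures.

5.154e96 kg/m³

Dimensional analysis gives ρ_P = c⁵/(ℏG²).
  = 2.422e42 / 4.699e-55
  = 5.154e96 kg/m³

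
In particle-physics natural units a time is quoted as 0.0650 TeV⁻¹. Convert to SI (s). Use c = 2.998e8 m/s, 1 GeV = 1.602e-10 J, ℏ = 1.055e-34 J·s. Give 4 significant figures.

A time is [E]⁻¹ in ℏ=c=1; restore one factor of ℏ.
1 GeV⁻¹ → ℏ × (1 GeV in J)⁻¹ = 6.586e-25 s.
Convert the energy scale: 0.0650 TeV⁻¹ = 6.50e-5 GeV⁻¹.
Result: 6.50e-5 × 6.586e-25 = 4.281e-29 s.

4.281e-29 s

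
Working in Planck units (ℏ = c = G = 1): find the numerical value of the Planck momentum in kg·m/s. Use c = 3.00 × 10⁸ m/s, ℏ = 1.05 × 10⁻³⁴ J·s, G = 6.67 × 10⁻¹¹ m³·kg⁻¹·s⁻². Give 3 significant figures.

6.52 kg·m/s

From ℏ = c = G = 1 the momentum scale is p_P = √(ℏc³/G).
  = √(42.5)
  = 6.52 kg·m/s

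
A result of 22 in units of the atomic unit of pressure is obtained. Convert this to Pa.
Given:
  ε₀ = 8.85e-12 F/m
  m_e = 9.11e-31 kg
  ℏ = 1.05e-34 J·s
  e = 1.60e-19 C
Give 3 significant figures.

6.63e14 Pa

One atomic unit of pressure: P_au = E_h/a₀³ = m_e⁴e¹⁰/((4πε₀)⁵ℏ⁸) = 3.01e13 Pa.
22 × 3.01e13 Pa = 6.63e14 Pa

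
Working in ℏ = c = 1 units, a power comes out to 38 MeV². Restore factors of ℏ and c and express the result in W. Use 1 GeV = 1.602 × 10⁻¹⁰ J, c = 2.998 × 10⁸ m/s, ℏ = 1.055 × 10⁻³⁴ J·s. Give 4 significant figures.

9.244 × 10⁹ W

Power is [E]/[T] = [E]²/ℏ.
1 GeV² → 1/ℏ × (1 GeV in J)² = 2.433 × 10¹⁴ W.
Convert the energy scale: 38 MeV² = 3.80 × 10⁻⁵ GeV².
Result: 3.80 × 10⁻⁵ × 2.433 × 10¹⁴ = 9.244 × 10⁹ W.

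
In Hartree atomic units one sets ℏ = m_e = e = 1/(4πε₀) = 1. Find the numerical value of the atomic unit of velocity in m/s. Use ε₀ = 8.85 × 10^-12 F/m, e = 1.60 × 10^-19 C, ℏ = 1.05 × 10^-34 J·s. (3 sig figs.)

2.19 × 10^6 m/s

v_au = e²/(4πε₀ℏ)
  = 2.56 × 10^-38 / 1.17 × 10^-44
  = 2.19 × 10^6 m/s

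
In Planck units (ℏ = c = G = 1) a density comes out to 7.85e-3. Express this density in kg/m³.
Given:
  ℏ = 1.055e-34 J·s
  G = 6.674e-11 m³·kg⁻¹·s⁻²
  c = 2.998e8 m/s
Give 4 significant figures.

One Planck density: ρ_P = c⁵/(ℏG²) = 5.154e96 kg/m³.
7.85e-3 × 5.154e96 kg/m³ = 4.046e94 kg/m³

4.046e94 kg/m³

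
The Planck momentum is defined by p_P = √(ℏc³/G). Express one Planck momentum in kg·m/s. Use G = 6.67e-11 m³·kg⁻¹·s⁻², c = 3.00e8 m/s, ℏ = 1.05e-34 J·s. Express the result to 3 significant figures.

p_P = √(ℏc³/G)
  = √(42.5)
  = 6.52 kg·m/s

6.52 kg·m/s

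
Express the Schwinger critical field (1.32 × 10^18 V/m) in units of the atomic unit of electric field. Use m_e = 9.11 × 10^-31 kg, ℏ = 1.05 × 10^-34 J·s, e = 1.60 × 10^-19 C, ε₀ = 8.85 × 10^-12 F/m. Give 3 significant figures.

2.54 × 10^6

atomic unit of electric field: E_au = E_h/(e a₀) = m_e²e⁵/((4πε₀)³ℏ⁴) = 5.20 × 10^11 V/m.
1.32 × 10^18 / 5.20 × 10^11 = 2.54 × 10^6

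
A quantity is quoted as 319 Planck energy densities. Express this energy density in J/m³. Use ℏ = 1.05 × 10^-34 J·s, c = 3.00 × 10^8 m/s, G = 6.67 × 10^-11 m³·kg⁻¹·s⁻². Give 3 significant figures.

1.49 × 10^116 J/m³

One Planck energy density: u_P = c⁷/(ℏG²) = 4.68 × 10^113 J/m³.
319 × 4.68 × 10^113 J/m³ = 1.49 × 10^116 J/m³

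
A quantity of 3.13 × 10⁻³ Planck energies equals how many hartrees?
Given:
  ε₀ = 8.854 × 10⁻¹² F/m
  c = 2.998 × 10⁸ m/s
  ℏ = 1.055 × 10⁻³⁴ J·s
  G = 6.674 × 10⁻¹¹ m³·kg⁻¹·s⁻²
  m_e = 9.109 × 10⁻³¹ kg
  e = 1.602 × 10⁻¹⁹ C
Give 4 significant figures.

1.406 × 10²⁴

Planck energy: E_P = √(ℏc⁵/G) = 1.957 × 10⁹ J
hartree: E_h = m_e e⁴/(4πε₀ℏ)² = 4.354 × 10⁻¹⁸ J
3.13 × 10⁻³ × 1.957 × 10⁹ / 4.354 × 10⁻¹⁸ = 1.406 × 10²⁴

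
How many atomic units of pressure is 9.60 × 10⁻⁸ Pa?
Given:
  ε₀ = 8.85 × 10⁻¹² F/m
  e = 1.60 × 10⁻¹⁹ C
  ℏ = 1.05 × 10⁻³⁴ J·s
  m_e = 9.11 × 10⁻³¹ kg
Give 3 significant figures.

atomic unit of pressure: P_au = E_h/a₀³ = m_e⁴e¹⁰/((4πε₀)⁵ℏ⁸) = 3.01 × 10¹³ Pa.
9.60 × 10⁻⁸ / 3.01 × 10¹³ = 3.19 × 10⁻²¹

3.19 × 10⁻²¹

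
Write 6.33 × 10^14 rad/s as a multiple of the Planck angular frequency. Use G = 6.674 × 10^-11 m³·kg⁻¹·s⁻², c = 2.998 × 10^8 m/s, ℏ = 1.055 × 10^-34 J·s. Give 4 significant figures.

3.413 × 10^-29

Planck angular frequency: ω_P = √(c⁵/(ℏG)) = 1.855 × 10^43 rad/s.
6.33 × 10^14 / 1.855 × 10^43 = 3.413 × 10^-29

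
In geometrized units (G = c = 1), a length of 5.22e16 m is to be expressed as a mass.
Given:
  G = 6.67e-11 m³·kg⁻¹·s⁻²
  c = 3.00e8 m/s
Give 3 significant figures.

Length → mass via c²/G.
5.22e16 m × (c²/G) = 7.04e43 kg

7.04e43 kg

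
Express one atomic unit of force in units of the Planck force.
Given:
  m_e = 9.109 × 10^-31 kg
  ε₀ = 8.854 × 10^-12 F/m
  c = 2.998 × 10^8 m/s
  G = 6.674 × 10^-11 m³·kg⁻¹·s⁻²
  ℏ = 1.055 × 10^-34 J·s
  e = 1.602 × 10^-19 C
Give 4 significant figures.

atomic unit of force: F_au = E_h/a₀ = m_e²e⁶/((4πε₀)³ℏ⁴) = 8.220 × 10^-8 N
Planck force: F_P = c⁴/G = 1.210 × 10^44 N
ratio = 8.220 × 10^-8 / 1.210 × 10^44 = 6.791 × 10^-52

6.791 × 10^-52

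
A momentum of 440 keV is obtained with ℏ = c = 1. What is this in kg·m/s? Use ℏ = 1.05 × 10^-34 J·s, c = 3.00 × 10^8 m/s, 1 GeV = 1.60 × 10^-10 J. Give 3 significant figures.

2.35 × 10^-22 kg·m/s

Momentum is [E]/c; divide by c.
1 GeV → 1/c × (1 GeV in J) = 5.33 × 10^-19 kg·m/s.
Convert the energy scale: 440 keV = 4.40 × 10^-4 GeV.
Result: 4.40 × 10^-4 × 5.33 × 10^-19 = 2.35 × 10^-22 kg·m/s.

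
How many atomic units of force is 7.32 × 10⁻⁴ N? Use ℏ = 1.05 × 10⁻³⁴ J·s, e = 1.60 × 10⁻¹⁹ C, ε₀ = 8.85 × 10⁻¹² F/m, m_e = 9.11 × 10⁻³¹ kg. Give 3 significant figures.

8.79 × 10³

atomic unit of force: F_au = E_h/a₀ = m_e²e⁶/((4πε₀)³ℏ⁴) = 8.33 × 10⁻⁸ N.
7.32 × 10⁻⁴ / 8.33 × 10⁻⁸ = 8.79 × 10³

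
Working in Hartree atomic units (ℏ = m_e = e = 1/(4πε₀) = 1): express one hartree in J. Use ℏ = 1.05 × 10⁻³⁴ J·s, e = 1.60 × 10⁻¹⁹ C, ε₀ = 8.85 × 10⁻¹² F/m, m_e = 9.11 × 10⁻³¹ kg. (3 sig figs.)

4.38 × 10⁻¹⁸ J

The unique combination of the constants set to 1 with dimensions of energy is E_h = m_e e⁴/(4πε₀ℏ)².
  = 5.97 × 10⁻¹⁰⁶ / 1.36 × 10⁻⁸⁸
  = 4.38 × 10⁻¹⁸ J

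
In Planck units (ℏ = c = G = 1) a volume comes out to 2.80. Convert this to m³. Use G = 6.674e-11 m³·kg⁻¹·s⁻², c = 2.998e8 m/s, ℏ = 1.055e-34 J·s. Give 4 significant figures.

1.183e-104 m³

One Planck volume: V_P = (ℏG/c³)^(3/2) = 4.224e-105 m³.
2.80 × 4.224e-105 m³ = 1.183e-104 m³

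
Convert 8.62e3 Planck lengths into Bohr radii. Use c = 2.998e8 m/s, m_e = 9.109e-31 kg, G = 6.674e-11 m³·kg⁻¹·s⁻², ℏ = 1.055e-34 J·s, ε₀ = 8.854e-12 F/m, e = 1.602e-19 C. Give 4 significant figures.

Planck length: ℓ_P = √(ℏG/c³) = 1.616e-35 m
Bohr radius: a₀ = 4πε₀ℏ²/(m_e e²) = 5.297e-11 m
8.62e3 × 1.616e-35 / 5.297e-11 = 2.630e-21

2.630e-21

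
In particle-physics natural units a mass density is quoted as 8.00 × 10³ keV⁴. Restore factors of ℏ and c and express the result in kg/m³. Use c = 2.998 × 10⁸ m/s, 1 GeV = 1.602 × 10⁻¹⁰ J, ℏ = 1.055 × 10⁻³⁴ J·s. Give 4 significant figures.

1.853 kg/m³

Mass density is [E]/(c²[L]³) = [E]⁴/(ℏ³c⁵).
1 GeV⁴ → 1/(ℏ³c⁵) × (1 GeV in J)⁴ = 2.316 × 10²⁰ kg/m³.
Convert the energy scale: 8.00 × 10³ keV⁴ = 8.00 × 10⁻²¹ GeV⁴.
Result: 8.00 × 10⁻²¹ × 2.316 × 10²⁰ = 1.853 kg/m³.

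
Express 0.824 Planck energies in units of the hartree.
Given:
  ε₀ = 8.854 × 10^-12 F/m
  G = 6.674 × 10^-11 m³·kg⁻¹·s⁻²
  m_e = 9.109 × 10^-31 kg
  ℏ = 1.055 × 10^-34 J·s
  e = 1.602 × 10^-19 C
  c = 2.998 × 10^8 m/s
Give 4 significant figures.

Planck energy: E_P = √(ℏc⁵/G) = 1.957 × 10^9 J
hartree: E_h = m_e e⁴/(4πε₀ℏ)² = 4.354 × 10^-18 J
0.824 × 1.957 × 10^9 / 4.354 × 10^-18 = 3.703 × 10^26

3.703 × 10^26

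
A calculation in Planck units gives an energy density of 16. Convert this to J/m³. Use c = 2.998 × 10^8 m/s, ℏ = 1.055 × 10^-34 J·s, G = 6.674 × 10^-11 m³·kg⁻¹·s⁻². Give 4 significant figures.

7.412 × 10^114 J/m³

One Planck energy density: u_P = c⁷/(ℏG²) = 4.632 × 10^113 J/m³.
16 × 4.632 × 10^113 J/m³ = 7.412 × 10^114 J/m³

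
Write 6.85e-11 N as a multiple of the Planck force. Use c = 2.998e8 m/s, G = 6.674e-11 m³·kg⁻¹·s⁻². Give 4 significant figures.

5.659e-55

Planck force: F_P = c⁴/G = 1.210e44 N.
6.85e-11 / 1.210e44 = 5.659e-55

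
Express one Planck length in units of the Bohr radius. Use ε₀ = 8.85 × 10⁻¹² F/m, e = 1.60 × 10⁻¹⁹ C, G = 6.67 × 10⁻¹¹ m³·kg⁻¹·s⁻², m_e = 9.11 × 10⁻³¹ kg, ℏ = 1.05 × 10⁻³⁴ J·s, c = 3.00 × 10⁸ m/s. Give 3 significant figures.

3.06 × 10⁻²⁵

Planck length: ℓ_P = √(ℏG/c³) = 1.61 × 10⁻³⁵ m
Bohr radius: a₀ = 4πε₀ℏ²/(m_e e²) = 5.26 × 10⁻¹¹ m
ratio = 1.61 × 10⁻³⁵ / 5.26 × 10⁻¹¹ = 3.06 × 10⁻²⁵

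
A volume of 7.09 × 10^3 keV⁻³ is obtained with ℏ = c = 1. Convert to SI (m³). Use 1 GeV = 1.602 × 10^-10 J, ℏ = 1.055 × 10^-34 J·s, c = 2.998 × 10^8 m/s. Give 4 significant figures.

Volume is [L]³ = [E]⁻³·(ℏc)³.
1 GeV⁻³ → (ℏc)³ × (1 GeV in J)⁻³ = 7.696 × 10^-48 m³.
Convert the energy scale: 7.09 × 10^3 keV⁻³ = 7.09 × 10^21 GeV⁻³.
Result: 7.09 × 10^21 × 7.696 × 10^-48 = 5.456 × 10^-26 m³.

5.456 × 10^-26 m³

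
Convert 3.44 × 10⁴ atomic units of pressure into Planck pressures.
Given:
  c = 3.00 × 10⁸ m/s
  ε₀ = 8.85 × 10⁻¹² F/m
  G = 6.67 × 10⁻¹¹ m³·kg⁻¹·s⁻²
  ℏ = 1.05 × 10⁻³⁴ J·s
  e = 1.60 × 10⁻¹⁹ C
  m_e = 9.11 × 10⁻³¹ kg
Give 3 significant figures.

2.21 × 10⁻⁹⁶

atomic unit of pressure: P_au = E_h/a₀³ = m_e⁴e¹⁰/((4πε₀)⁵ℏ⁸) = 3.01 × 10¹³ Pa
Planck pressure: p_P = c⁷/(ℏG²) = 4.68 × 10¹¹³ Pa
3.44 × 10⁴ × 3.01 × 10¹³ / 4.68 × 10¹¹³ = 2.21 × 10⁻⁹⁶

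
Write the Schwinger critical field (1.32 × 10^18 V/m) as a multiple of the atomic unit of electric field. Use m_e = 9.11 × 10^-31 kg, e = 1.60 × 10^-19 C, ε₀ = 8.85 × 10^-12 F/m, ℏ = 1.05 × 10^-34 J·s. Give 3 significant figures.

atomic unit of electric field: E_au = E_h/(e a₀) = m_e²e⁵/((4πε₀)³ℏ⁴) = 5.20 × 10^11 V/m.
1.32 × 10^18 / 5.20 × 10^11 = 2.54 × 10^6

2.54 × 10^6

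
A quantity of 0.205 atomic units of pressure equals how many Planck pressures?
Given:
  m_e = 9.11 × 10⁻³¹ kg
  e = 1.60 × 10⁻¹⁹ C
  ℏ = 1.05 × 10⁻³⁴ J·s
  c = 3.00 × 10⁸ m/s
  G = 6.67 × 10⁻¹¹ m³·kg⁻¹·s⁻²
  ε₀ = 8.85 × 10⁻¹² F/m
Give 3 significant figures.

1.32 × 10⁻¹⁰¹

atomic unit of pressure: P_au = E_h/a₀³ = m_e⁴e¹⁰/((4πε₀)⁵ℏ⁸) = 3.01 × 10¹³ Pa
Planck pressure: p_P = c⁷/(ℏG²) = 4.68 × 10¹¹³ Pa
0.205 × 3.01 × 10¹³ / 4.68 × 10¹¹³ = 1.32 × 10⁻¹⁰¹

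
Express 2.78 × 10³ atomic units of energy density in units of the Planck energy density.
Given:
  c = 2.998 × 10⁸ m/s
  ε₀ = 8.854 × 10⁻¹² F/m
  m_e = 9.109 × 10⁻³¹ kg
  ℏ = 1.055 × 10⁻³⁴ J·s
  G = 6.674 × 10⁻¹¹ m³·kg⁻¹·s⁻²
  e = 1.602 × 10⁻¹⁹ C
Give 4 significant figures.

atomic unit of energy density: u_au = E_h/a₀³ = m_e⁴e¹⁰/((4πε₀)⁵ℏ⁸) = 2.929 × 10¹³ J/m³
Planck energy density: u_P = c⁷/(ℏG²) = 4.632 × 10¹¹³ J/m³
2.78 × 10³ × 2.929 × 10¹³ / 4.632 × 10¹¹³ = 1.758 × 10⁻⁹⁷

1.758 × 10⁻⁹⁷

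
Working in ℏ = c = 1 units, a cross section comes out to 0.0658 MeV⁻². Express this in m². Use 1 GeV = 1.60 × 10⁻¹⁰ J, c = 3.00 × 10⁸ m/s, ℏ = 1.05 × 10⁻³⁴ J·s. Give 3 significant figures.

2.55 × 10⁻²⁷ m²

Area is [L]² = [E]⁻²·(ℏc)²; restore (ℏc)².
1 GeV⁻² → (ℏc)² × (1 GeV in J)⁻² = 3.88 × 10⁻³² m².
Convert the energy scale: 0.0658 MeV⁻² = 6.58 × 10⁴ GeV⁻².
Result: 6.58 × 10⁴ × 3.88 × 10⁻³² = 2.55 × 10⁻²⁷ m².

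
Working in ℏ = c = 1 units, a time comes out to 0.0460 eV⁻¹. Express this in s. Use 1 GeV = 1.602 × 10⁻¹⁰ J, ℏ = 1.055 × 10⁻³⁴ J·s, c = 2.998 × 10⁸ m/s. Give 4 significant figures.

3.029 × 10⁻¹⁷ s

A time is [E]⁻¹ in ℏ=c=1; restore one factor of ℏ.
1 GeV⁻¹ → ℏ × (1 GeV in J)⁻¹ = 6.586 × 10⁻²⁵ s.
Convert the energy scale: 0.0460 eV⁻¹ = 4.60 × 10⁷ GeV⁻¹.
Result: 4.60 × 10⁷ × 6.586 × 10⁻²⁵ = 3.029 × 10⁻¹⁷ s.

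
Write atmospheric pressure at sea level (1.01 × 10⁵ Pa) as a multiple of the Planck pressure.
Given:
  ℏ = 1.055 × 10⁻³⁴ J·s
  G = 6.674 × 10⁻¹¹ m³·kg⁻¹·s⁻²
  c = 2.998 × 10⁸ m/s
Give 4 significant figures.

Planck pressure: p_P = c⁷/(ℏG²) = 4.632 × 10¹¹³ Pa.
1.01 × 10⁵ / 4.632 × 10¹¹³ = 2.180 × 10⁻¹⁰⁹

2.180 × 10⁻¹⁰⁹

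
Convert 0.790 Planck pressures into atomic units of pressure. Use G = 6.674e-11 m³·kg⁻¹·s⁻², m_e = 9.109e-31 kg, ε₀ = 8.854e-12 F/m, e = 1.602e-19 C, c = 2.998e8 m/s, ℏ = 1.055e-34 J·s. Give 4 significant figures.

Planck pressure: p_P = c⁷/(ℏG²) = 4.632e113 Pa
atomic unit of pressure: P_au = E_h/a₀³ = m_e⁴e¹⁰/((4πε₀)⁵ℏ⁸) = 2.929e13 Pa
0.790 × 4.632e113 / 2.929e13 = 1.249e100

1.249e100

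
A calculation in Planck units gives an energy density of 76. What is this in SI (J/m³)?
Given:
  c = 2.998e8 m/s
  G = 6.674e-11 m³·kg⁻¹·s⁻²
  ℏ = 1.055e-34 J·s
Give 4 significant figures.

One Planck energy density: u_P = c⁷/(ℏG²) = 4.632e113 J/m³.
76 × 4.632e113 J/m³ = 3.521e115 J/m³

3.521e115 J/m³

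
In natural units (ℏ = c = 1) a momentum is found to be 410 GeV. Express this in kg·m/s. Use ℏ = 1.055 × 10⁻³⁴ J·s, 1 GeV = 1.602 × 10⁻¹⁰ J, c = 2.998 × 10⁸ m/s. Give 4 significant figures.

Momentum is [E]/c; divide by c.
1 GeV → 1/c × (1 GeV in J) = 5.344 × 10⁻¹⁹ kg·m/s.
Result: 410 × 5.344 × 10⁻¹⁹ = 2.191 × 10⁻¹⁶ kg·m/s.

2.191 × 10⁻¹⁶ kg·m/s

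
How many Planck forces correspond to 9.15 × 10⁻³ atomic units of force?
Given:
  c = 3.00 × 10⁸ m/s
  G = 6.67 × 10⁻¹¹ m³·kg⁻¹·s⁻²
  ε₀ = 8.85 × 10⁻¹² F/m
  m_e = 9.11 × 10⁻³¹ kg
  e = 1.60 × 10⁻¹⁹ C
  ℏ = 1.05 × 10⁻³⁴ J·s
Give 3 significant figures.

atomic unit of force: F_au = E_h/a₀ = m_e²e⁶/((4πε₀)³ℏ⁴) = 8.33 × 10⁻⁸ N
Planck force: F_P = c⁴/G = 1.21 × 10⁴⁴ N
9.15 × 10⁻³ × 8.33 × 10⁻⁸ / 1.21 × 10⁴⁴ = 6.27 × 10⁻⁵⁴

6.27 × 10⁻⁵⁴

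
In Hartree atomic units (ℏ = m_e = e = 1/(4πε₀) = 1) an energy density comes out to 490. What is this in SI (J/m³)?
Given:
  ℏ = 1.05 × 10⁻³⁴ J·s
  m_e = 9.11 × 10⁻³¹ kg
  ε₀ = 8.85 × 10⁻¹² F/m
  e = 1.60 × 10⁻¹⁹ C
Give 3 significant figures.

1.48 × 10¹⁶ J/m³

One atomic unit of energy density: u_au = E_h/a₀³ = m_e⁴e¹⁰/((4πε₀)⁵ℏ⁸) = 3.01 × 10¹³ J/m³.
490 × 3.01 × 10¹³ J/m³ = 1.48 × 10¹⁶ J/m³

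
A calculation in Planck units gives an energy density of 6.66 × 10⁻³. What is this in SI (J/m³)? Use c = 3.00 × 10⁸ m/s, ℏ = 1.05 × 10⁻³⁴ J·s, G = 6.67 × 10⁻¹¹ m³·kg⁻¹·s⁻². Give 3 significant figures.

3.12 × 10¹¹¹ J/m³

One Planck energy density: u_P = c⁷/(ℏG²) = 4.68 × 10¹¹³ J/m³.
6.66 × 10⁻³ × 4.68 × 10¹¹³ J/m³ = 3.12 × 10¹¹¹ J/m³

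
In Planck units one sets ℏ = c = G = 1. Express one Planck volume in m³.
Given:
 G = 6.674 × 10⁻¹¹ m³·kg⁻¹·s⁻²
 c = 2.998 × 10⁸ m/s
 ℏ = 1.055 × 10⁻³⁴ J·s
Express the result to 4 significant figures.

V_P = (ℏG/c³)^(3/2)
  = √(1.784 × 10⁻²⁰⁹)
  = 4.224 × 10⁻¹⁰⁵ m³

4.224 × 10⁻¹⁰⁵ m³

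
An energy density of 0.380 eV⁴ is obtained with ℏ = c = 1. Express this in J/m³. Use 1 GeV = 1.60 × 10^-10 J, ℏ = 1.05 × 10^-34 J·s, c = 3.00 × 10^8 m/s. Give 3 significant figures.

7.97 J/m³

[E]/[L]³ = [E]⁴/(ℏc)³; restore (ℏc)⁻³.
1 GeV⁴ → 1/(ℏc)³ × (1 GeV in J)⁴ = 2.10 × 10^37 J/m³.
Convert the energy scale: 0.380 eV⁴ = 3.80 × 10^-37 GeV⁴.
Result: 3.80 × 10^-37 × 2.10 × 10^37 = 7.97 J/m³.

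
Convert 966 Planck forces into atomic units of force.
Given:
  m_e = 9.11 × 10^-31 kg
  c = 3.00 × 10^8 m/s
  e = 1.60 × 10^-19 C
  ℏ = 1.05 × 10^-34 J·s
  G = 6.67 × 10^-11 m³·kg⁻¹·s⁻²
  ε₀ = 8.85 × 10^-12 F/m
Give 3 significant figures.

Planck force: F_P = c⁴/G = 1.21 × 10^44 N
atomic unit of force: F_au = E_h/a₀ = m_e²e⁶/((4πε₀)³ℏ⁴) = 8.33 × 10^-8 N
966 × 1.21 × 10^44 / 8.33 × 10^-8 = 1.41 × 10^54

1.41 × 10^54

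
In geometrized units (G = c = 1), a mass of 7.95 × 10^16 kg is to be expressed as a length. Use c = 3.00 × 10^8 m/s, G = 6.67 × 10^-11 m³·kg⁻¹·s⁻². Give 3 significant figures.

In G = c = 1 units mass has dimensions of length; the conversion factor is G/c².
7.95 × 10^16 kg × (G/c²) = 5.89 × 10^-11 m

5.89 × 10^-11 m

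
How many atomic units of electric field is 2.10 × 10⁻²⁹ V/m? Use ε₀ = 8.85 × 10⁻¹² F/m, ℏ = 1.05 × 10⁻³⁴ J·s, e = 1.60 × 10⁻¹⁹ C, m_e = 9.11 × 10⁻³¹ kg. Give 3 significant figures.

atomic unit of electric field: E_au = E_h/(e a₀) = m_e²e⁵/((4πε₀)³ℏ⁴) = 5.20 × 10¹¹ V/m.
2.10 × 10⁻²⁹ / 5.20 × 10¹¹ = 4.03 × 10⁻⁴¹

4.03 × 10⁻⁴¹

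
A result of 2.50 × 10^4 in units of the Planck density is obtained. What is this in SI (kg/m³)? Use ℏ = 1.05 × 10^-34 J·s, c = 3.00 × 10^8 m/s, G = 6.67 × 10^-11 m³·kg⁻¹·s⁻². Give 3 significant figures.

1.30 × 10^101 kg/m³

One Planck density: ρ_P = c⁵/(ℏG²) = 5.20 × 10^96 kg/m³.
2.50 × 10^4 × 5.20 × 10^96 kg/m³ = 1.30 × 10^101 kg/m³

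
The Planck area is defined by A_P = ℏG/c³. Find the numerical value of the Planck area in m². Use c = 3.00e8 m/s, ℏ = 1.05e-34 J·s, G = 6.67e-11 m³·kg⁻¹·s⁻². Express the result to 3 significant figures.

A_P = ℏG/c³
  = 7.00e-45 / 2.70e25
  = 2.59e-70 m²

2.59e-70 m²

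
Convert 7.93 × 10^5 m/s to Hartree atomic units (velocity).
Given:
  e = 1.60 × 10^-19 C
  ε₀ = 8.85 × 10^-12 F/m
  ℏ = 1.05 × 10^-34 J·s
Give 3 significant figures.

atomic unit of velocity: v_au = e²/(4πε₀ℏ) = 2.19 × 10^6 m/s.
7.93 × 10^5 / 2.19 × 10^6 = 0.362

0.362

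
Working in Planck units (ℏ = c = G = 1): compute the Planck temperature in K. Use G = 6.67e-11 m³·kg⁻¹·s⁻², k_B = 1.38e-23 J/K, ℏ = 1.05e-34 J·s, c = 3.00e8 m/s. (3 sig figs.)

1.42e32 K

The unique combination of the constants set to 1 with dimensions of temperature is T_P = √(ℏc⁵/G) / k_B.
  = √(3.83e18) × 7.25e22
  = 1.42e32 K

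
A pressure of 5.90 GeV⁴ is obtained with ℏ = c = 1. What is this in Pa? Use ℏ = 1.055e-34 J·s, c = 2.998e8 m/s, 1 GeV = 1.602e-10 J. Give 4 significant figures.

1.228e38 Pa

Pressure is [E]/[L]³ = [E]⁴/(ℏc)³.
1 GeV⁴ → 1/(ℏc)³ × (1 GeV in J)⁴ = 2.082e37 Pa.
Result: 5.90 × 2.082e37 = 1.228e38 Pa.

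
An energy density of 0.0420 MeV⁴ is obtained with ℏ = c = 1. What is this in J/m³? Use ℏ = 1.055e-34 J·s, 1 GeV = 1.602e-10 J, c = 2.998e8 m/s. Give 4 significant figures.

[E]/[L]³ = [E]⁴/(ℏc)³; restore (ℏc)⁻³.
1 GeV⁴ → 1/(ℏc)³ × (1 GeV in J)⁴ = 2.082e37 J/m³.
Convert the energy scale: 0.0420 MeV⁴ = 4.20e-14 GeV⁴.
Result: 4.20e-14 × 2.082e37 = 8.743e23 J/m³.

8.743e23 J/m³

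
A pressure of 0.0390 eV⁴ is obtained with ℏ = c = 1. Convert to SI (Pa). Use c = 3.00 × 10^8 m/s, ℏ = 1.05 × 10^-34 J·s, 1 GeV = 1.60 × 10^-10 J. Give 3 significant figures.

Pressure is [E]/[L]³ = [E]⁴/(ℏc)³.
1 GeV⁴ → 1/(ℏc)³ × (1 GeV in J)⁴ = 2.10 × 10^37 Pa.
Convert the energy scale: 0.0390 eV⁴ = 3.90 × 10^-38 GeV⁴.
Result: 3.90 × 10^-38 × 2.10 × 10^37 = 0.818 Pa.

0.818 Pa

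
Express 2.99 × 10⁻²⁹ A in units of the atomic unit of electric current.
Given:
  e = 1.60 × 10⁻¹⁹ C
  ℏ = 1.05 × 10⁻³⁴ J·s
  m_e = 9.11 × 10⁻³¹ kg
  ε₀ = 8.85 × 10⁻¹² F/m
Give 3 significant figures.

atomic unit of electric current: I_au = e E_h/ℏ = m_e e⁵/((4πε₀)²ℏ³) = 6.67 × 10⁻³ A.
2.99 × 10⁻²⁹ / 6.67 × 10⁻³ = 4.48 × 10⁻²⁷

4.48 × 10⁻²⁷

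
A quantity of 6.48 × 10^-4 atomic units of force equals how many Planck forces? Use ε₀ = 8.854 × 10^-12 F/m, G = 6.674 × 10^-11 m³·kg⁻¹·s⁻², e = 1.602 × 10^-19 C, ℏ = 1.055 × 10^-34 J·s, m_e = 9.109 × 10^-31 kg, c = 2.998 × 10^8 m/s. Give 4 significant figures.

4.400 × 10^-55

atomic unit of force: F_au = E_h/a₀ = m_e²e⁶/((4πε₀)³ℏ⁴) = 8.220 × 10^-8 N
Planck force: F_P = c⁴/G = 1.210 × 10^44 N
6.48 × 10^-4 × 8.220 × 10^-8 / 1.210 × 10^44 = 4.400 × 10^-55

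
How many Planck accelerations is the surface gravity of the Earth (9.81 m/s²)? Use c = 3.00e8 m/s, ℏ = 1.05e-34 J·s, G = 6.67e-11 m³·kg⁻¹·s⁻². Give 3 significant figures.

1.76e-51

Planck acceleration: a_P = √(c⁷/(ℏG)) = 5.59e51 m/s².
9.81 / 5.59e51 = 1.76e-51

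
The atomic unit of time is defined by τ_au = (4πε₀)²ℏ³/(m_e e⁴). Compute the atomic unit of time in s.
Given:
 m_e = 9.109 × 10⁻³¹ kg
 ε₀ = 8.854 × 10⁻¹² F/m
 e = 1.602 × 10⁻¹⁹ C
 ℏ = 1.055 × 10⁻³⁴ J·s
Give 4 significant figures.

2.423 × 10⁻¹⁷ s

τ_au = (4πε₀)²ℏ³/(m_e e⁴)
E_h = 4.354 × 10⁻¹⁸ J
ℏ/E_h = 2.423 × 10⁻¹⁷ s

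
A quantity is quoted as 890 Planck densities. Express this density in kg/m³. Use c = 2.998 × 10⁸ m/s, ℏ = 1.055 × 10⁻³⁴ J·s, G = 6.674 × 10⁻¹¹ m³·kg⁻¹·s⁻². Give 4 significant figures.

4.587 × 10⁹⁹ kg/m³

One Planck density: ρ_P = c⁵/(ℏG²) = 5.154 × 10⁹⁶ kg/m³.
890 × 5.154 × 10⁹⁶ kg/m³ = 4.587 × 10⁹⁹ kg/m³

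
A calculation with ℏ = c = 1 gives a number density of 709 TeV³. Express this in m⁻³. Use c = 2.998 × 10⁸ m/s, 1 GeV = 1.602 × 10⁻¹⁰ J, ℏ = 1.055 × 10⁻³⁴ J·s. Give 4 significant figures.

9.213 × 10⁵⁸ m⁻³

Number density is [L]⁻³ = [E]³/(ℏc)³.
1 GeV³ → 1/(ℏc)³ × (1 GeV in J)³ = 1.299 × 10⁴⁷ m⁻³.
Convert the energy scale: 709 TeV³ = 7.09 × 10¹¹ GeV³.
Result: 7.09 × 10¹¹ × 1.299 × 10⁴⁷ = 9.213 × 10⁵⁸ m⁻³.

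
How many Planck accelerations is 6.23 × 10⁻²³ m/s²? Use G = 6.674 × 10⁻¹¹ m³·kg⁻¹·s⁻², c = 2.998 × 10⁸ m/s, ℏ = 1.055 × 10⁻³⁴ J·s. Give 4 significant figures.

Planck acceleration: a_P = √(c⁷/(ℏG)) = 5.560 × 10⁵¹ m/s².
6.23 × 10⁻²³ / 5.560 × 10⁵¹ = 1.120 × 10⁻⁷⁴

1.120 × 10⁻⁷⁴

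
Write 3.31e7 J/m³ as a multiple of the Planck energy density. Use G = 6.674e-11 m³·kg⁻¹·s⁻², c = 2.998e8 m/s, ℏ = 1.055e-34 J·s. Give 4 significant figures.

7.145e-107

Planck energy density: u_P = c⁷/(ℏG²) = 4.632e113 J/m³.
3.31e7 / 4.632e113 = 7.145e-107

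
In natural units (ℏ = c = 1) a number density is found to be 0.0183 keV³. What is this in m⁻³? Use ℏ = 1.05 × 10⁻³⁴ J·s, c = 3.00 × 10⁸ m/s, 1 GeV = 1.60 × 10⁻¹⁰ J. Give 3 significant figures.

Number density is [L]⁻³ = [E]³/(ℏc)³.
1 GeV³ → 1/(ℏc)³ × (1 GeV in J)³ = 1.31 × 10⁴⁷ m⁻³.
Convert the energy scale: 0.0183 keV³ = 1.83 × 10⁻²⁰ GeV³.
Result: 1.83 × 10⁻²⁰ × 1.31 × 10⁴⁷ = 2.40 × 10²⁷ m⁻³.

2.40 × 10²⁷ m⁻³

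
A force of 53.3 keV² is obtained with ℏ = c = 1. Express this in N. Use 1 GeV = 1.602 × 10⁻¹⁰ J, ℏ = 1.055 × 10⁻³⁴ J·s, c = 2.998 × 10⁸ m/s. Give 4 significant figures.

4.325 × 10⁻⁵ N

Force is [E]/[L] = [E]²/(ℏc); restore (ℏc)⁻¹.
1 GeV² → 1/(ℏc) × (1 GeV in J)² = 8.114 × 10⁵ N.
Convert the energy scale: 53.3 keV² = 5.33 × 10⁻¹¹ GeV².
Result: 5.33 × 10⁻¹¹ × 8.114 × 10⁵ = 4.325 × 10⁻⁵ N.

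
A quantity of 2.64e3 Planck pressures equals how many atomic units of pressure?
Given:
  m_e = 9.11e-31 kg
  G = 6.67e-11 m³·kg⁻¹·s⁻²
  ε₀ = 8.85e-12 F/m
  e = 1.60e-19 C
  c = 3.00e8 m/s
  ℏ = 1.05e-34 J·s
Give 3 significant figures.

Planck pressure: p_P = c⁷/(ℏG²) = 4.68e113 Pa
atomic unit of pressure: P_au = E_h/a₀³ = m_e⁴e¹⁰/((4πε₀)⁵ℏ⁸) = 3.01e13 Pa
2.64e3 × 4.68e113 / 3.01e13 = 4.10e103

4.10e103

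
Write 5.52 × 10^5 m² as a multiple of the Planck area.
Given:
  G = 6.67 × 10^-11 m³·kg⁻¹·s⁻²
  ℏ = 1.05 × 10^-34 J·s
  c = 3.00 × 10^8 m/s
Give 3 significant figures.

Planck area: A_P = ℏG/c³ = 2.59 × 10^-70 m².
5.52 × 10^5 / 2.59 × 10^-70 = 2.13 × 10^75

2.13 × 10^75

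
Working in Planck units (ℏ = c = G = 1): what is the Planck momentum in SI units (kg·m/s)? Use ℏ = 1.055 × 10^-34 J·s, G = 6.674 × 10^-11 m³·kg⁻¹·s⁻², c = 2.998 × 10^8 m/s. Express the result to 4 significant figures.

6.527 kg·m/s

Dimensional analysis gives p_P = √(ℏc³/G).
  = √(42.60)
  = 6.527 kg·m/s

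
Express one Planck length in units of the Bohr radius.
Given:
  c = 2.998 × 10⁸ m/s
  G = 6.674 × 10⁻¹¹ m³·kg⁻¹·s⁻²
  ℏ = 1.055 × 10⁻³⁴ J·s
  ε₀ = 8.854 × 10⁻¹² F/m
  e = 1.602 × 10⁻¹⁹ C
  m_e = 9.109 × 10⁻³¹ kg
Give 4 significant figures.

3.051 × 10⁻²⁵

Planck length: ℓ_P = √(ℏG/c³) = 1.616 × 10⁻³⁵ m
Bohr radius: a₀ = 4πε₀ℏ²/(m_e e²) = 5.297 × 10⁻¹¹ m
ratio = 1.616 × 10⁻³⁵ / 5.297 × 10⁻¹¹ = 3.051 × 10⁻²⁵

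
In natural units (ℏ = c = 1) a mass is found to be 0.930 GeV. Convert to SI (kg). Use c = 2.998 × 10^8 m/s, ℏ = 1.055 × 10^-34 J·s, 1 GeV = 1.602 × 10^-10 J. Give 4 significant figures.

Mass is [E]/c²; divide by c².
1 GeV → 1/c² × (1 GeV in J) = 1.782 × 10^-27 kg.
Result: 0.930 × 1.782 × 10^-27 = 1.658 × 10^-27 kg.

1.658 × 10^-27 kg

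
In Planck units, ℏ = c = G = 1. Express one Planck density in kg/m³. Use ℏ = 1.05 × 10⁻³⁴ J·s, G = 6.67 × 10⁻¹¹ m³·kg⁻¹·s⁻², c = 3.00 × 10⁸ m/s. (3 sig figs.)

From ℏ = c = G = 1 the density scale is ρ_P = c⁵/(ℏG²).
  = 2.43 × 10⁴² / 4.67 × 10⁻⁵⁵
  = 5.20 × 10⁹⁶ kg/m³

5.20 × 10⁹⁶ kg/m³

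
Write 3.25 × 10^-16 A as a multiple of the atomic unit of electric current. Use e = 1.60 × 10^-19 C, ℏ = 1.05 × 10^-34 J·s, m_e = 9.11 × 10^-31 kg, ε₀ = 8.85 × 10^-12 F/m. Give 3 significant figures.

atomic unit of electric current: I_au = e E_h/ℏ = m_e e⁵/((4πε₀)²ℏ³) = 6.67 × 10^-3 A.
3.25 × 10^-16 / 6.67 × 10^-3 = 4.87 × 10^-14

4.87 × 10^-14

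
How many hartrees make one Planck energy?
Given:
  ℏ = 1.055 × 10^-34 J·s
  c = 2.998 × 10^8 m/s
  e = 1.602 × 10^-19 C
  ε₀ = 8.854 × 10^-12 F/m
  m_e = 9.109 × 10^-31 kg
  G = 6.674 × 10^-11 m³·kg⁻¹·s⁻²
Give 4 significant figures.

4.494 × 10^26

Planck energy: E_P = √(ℏc⁵/G) = 1.957 × 10^9 J
hartree: E_h = m_e e⁴/(4πε₀ℏ)² = 4.354 × 10^-18 J
ratio = 1.957 × 10^9 / 4.354 × 10^-18 = 4.494 × 10^26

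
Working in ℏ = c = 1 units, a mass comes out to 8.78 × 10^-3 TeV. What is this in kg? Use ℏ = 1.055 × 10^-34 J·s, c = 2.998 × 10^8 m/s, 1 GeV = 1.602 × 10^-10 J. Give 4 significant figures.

1.565 × 10^-26 kg

Mass is [E]/c²; divide by c².
1 GeV → 1/c² × (1 GeV in J) = 1.782 × 10^-27 kg.
Convert the energy scale: 8.78 × 10^-3 TeV = 8.78 GeV.
Result: 8.78 × 1.782 × 10^-27 = 1.565 × 10^-26 kg.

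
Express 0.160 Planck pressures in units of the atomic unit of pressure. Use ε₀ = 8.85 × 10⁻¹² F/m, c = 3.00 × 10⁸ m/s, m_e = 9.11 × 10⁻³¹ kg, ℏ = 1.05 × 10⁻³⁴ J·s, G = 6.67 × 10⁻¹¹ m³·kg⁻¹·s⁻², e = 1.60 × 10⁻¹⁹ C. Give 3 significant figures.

2.49 × 10⁹⁹

Planck pressure: p_P = c⁷/(ℏG²) = 4.68 × 10¹¹³ Pa
atomic unit of pressure: P_au = E_h/a₀³ = m_e⁴e¹⁰/((4πε₀)⁵ℏ⁸) = 3.01 × 10¹³ Pa
0.160 × 4.68 × 10¹¹³ / 3.01 × 10¹³ = 2.49 × 10⁹⁹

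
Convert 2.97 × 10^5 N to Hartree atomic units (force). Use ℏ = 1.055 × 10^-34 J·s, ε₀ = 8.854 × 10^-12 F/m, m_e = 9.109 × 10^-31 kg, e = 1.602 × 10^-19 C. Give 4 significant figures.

atomic unit of force: F_au = E_h/a₀ = m_e²e⁶/((4πε₀)³ℏ⁴) = 8.220 × 10^-8 N.
2.97 × 10^5 / 8.220 × 10^-8 = 3.613 × 10^12

3.613 × 10^12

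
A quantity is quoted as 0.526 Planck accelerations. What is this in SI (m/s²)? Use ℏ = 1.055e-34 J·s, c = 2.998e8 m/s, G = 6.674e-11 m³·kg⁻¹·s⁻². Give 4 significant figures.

2.925e51 m/s²

One Planck acceleration: a_P = √(c⁷/(ℏG)) = 5.560e51 m/s².
0.526 × 5.560e51 m/s² = 2.925e51 m/s²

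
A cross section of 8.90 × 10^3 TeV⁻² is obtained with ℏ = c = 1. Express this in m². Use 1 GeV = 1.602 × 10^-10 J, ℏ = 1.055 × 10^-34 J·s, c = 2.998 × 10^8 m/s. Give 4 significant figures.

Area is [L]² = [E]⁻²·(ℏc)²; restore (ℏc)².
1 GeV⁻² → (ℏc)² × (1 GeV in J)⁻² = 3.898 × 10^-32 m².
Convert the energy scale: 8.90 × 10^3 TeV⁻² = 8.90 × 10^-3 GeV⁻².
Result: 8.90 × 10^-3 × 3.898 × 10^-32 = 3.469 × 10^-34 m².

3.469 × 10^-34 m²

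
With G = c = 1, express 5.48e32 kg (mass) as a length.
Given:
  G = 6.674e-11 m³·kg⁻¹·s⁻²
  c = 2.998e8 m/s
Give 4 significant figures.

4.069e5 m

In G = c = 1 units mass has dimensions of length; the conversion factor is G/c².
5.48e32 kg × (G/c²) = 4.069e5 m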